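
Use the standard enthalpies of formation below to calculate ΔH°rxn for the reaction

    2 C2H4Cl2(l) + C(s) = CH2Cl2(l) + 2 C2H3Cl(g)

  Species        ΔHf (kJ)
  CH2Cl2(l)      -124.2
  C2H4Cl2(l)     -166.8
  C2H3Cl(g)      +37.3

ΔH°rxn = 284.0 kJ

Products: 1·(-124.2) + 2·(+37.3) = -49.6
Reactants: 2·(-166.8) + 1·(+0.0) = -333.6
ΔH°rxn = (-49.6) − (-333.6) = 284.0 kJ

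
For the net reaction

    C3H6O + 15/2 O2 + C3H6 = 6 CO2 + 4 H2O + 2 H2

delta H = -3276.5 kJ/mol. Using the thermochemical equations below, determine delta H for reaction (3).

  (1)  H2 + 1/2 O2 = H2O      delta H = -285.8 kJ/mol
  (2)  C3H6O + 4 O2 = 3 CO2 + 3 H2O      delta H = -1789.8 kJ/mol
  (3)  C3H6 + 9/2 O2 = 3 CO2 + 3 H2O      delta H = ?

delta H = -2058.3 kJ/mol

(1) reversed and × 2: (-2)·(-285.8) = +571.6 kJ/mol
(2) as written: -1789.8 kJ/mol
(3) as written: contributes x
-3276.5 = (+571.6) + (-1789.8) + x
x = (-3276.5 − (-1218.2)) / (1) = -2058.3 kJ/mol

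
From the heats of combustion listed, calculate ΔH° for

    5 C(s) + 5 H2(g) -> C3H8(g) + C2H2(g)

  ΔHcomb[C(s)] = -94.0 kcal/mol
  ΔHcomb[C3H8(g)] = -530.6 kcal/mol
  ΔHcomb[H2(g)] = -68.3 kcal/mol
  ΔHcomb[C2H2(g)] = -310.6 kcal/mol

With combustion enthalpies, reactants minus products:
= [5·(-94.0) + 5·(-68.3)] − [1·(-530.6) + 1·(-310.6)]
= 29.7 kcal/mol

ΔH° = 29.7 kcal/mol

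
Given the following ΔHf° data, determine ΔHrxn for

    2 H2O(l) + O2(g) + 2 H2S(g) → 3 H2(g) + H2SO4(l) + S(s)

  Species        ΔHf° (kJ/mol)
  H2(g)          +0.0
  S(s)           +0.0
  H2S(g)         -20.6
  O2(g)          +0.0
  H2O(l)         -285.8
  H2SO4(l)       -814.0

ΔHrxn = -201.2 kJ/mol

Products: 3·(+0.0) + 1·(-814.0) + 1·(+0.0) = -814.0
Reactants: 2·(-285.8) + 1·(+0.0) + 2·(-20.6) = -612.8
ΔHrxn = (-814.0) − (-612.8) = -201.2 kJ/mol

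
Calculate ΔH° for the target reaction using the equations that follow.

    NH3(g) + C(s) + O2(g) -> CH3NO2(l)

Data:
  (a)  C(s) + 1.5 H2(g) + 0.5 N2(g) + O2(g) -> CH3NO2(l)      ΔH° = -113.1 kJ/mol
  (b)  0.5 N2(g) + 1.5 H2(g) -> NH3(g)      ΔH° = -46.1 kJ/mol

ΔH° = -67.0 kJ/mol

(a) as written: -113.1 kJ/mol
(b) reversed: +46.1 kJ/mol
By Hess's law, ΔH° = (-113.1) + (+46.1) = -67.0 kJ/mol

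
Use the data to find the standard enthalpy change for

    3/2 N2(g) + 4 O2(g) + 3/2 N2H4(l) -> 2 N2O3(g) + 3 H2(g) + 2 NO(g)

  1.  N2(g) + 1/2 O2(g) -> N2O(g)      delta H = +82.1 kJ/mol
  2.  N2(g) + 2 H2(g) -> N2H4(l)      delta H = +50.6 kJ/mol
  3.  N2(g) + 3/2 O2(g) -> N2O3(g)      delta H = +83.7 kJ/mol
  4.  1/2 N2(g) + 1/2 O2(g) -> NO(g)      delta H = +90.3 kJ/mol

eq. 1: not needed.
eq. 2 reversed and × 3/2: (-3/2)·(+50.6) = -75.9 kJ/mol
eq. 3 × 2: (2)·(+83.7) = +167.4 kJ/mol
eq. 4 × 2: (2)·(+90.3) = +180.6 kJ/mol
Since enthalpy is a state function, delta H = (-3/2)·(+50.6) + (2)·(+83.7) + (2)·(+90.3) = 272.1 kJ/mol

delta H = 272.1 kJ/mol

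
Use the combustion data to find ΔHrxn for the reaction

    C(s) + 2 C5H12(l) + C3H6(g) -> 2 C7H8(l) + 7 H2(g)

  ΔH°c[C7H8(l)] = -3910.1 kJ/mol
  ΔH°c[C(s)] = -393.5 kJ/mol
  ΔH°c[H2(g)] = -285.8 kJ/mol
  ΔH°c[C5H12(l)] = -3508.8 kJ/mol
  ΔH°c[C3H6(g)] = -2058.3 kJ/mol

ΔHrxn = 351.4 kJ/mol

With combustion enthalpies, reactants minus products:
= [1·(-393.5) + 2·(-3508.8) + 1·(-2058.3)] − [2·(-3910.1) + 7·(-285.8)]
= 351.4 kJ/mol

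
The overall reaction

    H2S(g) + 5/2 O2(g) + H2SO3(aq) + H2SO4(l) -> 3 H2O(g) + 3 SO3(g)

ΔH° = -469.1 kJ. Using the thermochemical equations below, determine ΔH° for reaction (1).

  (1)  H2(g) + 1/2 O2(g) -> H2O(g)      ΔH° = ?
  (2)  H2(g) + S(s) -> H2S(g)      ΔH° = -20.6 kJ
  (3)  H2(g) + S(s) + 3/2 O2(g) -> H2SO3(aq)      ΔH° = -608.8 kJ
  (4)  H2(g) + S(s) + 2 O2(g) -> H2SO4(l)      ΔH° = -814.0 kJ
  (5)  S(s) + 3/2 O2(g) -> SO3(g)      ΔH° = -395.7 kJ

ΔH° = -241.8 kJ

(1) × 3 (scale by 3 for the 3 H2O(g)): contributes 3·x
(2) reversed (H2S(g) must end up as a reactant): +20.6 kJ
(3) reversed (H2SO3(aq) must end up as a reactant): +608.8 kJ
(4) reversed (reverse to put H2SO4(l) on the reactant side): +814.0 kJ
(5) × 3 (×3 to match 3 SO3(g) in the target): (3)·(-395.7) = -1187.1 kJ
-469.1 = (+20.6) + (+608.8) + (+814.0) + (-1187.1) + 3·x
x = (-469.1 − (+256.3)) / (3) = -241.8 kJ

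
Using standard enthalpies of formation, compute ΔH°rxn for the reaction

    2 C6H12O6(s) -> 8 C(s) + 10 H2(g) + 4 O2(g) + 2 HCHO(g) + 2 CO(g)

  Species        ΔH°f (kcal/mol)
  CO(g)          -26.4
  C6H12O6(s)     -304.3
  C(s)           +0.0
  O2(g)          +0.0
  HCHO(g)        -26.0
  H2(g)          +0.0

ΔH°rxn = 503.8 kcal/mol

ΔH°rxn = Σ nΔHf°(products) − Σ nΔHf°(reactants).
Products: 8·(+0.0) + 10·(+0.0) + 4·(+0.0) + 2·(-26.0) + 2·(-26.4) = -104.8
Reactants: 2·(-304.3) = -608.6
ΔH°rxn = (-104.8) − (-608.6) = 503.8 kcal/mol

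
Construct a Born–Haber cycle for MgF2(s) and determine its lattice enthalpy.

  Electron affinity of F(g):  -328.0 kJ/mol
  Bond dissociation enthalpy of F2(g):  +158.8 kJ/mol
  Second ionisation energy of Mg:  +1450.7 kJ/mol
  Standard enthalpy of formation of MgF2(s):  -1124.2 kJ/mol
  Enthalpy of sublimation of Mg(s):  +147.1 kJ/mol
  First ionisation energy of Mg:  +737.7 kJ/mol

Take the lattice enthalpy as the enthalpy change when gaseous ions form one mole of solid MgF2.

ΔHf° = 1·ΔHsub + 1·(ΣIE) + 1·D(F2) + 2·EA + U
-1124.2 = 1·(+147.1) + 1·(+2188.4) + 1·(+158.8) + 2·(-328.0) + U
U = -1124.2 − (+1838.3) = -2962.5 kJ/mol

U = -2962.5 kJ/mol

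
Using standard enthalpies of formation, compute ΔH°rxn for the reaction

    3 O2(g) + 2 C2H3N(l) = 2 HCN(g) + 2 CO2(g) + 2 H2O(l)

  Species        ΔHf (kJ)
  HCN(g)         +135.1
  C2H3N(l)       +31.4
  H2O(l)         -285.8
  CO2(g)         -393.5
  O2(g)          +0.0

Products: 2·(+135.1) + 2·(-393.5) + 2·(-285.8) = -1088.4
Reactants: 3·(+0.0) + 2·(+31.4) = +62.8
ΔH°rxn = (-1088.4) − (+62.8) = -1151.2 kJ

ΔH°rxn = -1151.2 kJ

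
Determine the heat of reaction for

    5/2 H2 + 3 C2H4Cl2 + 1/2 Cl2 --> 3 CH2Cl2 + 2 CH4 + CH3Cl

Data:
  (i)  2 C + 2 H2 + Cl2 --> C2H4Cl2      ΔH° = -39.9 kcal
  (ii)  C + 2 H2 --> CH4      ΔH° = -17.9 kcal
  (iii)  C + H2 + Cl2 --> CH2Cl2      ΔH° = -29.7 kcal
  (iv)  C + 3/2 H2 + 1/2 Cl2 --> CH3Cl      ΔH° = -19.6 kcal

(i) reversed and × 3 (C2H4Cl2 must end up as a reactant; scale by 3 for the 3 C2H4Cl2): (-3)·(-39.9) = +119.7 kcal
(ii) × 2 (×2 to match 2 CH4 in the target): (2)·(-17.9) = -35.8 kcal
(iii) × 3 (×3 to match 3 CH2Cl2 in the target): (3)·(-29.7) = -89.1 kcal
(iv) as written (CH3Cl already on the product side): -19.6 kcal
Summing the manipulated equations, ΔH° = (+119.7) + (-35.8) + (-89.1) + (-19.6) = -24.8 kcal

ΔH° = -24.8 kcal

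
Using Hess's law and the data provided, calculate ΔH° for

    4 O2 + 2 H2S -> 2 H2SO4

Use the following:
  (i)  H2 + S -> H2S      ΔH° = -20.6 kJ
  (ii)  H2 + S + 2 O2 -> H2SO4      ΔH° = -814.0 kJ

(i) reversed and × 2 (H2S must end up as a reactant; ×2 to match 2 H2S in the target): (-2)·(-20.6) = +41.2 kJ
(ii) × 2 (scale by 2 for the 2 H2SO4): (2)·(-814.0) = -1628.0 kJ
ΔH° = (+41.2) + (-1628.0) = -1586.8 kJ

ΔH° = -1586.8 kJ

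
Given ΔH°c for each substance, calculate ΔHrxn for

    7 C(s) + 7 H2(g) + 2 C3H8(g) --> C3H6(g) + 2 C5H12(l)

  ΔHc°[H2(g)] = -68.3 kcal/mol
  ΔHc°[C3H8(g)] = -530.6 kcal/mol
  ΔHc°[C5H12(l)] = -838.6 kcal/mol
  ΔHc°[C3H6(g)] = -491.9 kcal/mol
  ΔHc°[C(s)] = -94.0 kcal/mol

With combustion enthalpies, reactants minus products:
= [7·(-94.0) + 7·(-68.3) + 2·(-530.6)] − [1·(-491.9) + 2·(-838.6)]
= -28.2 kcal/mol

ΔHrxn = -28.2 kcal/mol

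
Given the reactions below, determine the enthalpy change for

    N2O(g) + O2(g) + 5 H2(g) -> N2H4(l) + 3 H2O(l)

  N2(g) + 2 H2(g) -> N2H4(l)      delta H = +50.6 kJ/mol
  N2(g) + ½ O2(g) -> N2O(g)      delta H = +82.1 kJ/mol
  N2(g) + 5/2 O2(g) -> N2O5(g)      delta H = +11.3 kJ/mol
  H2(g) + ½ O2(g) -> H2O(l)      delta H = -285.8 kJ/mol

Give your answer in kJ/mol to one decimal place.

delta H = -888.9 kJ/mol

equation 1 as written: +50.6 kJ/mol
equation 2 reversed: -82.1 kJ/mol
equation 3: not needed.
equation 4 × 3: (3)·(-285.8) = -857.4 kJ/mol
Since enthalpy is a state function, delta H = (1)·(+50.6) + (-1)·(+82.1) + (3)·(-285.8) = -888.9 kJ/mol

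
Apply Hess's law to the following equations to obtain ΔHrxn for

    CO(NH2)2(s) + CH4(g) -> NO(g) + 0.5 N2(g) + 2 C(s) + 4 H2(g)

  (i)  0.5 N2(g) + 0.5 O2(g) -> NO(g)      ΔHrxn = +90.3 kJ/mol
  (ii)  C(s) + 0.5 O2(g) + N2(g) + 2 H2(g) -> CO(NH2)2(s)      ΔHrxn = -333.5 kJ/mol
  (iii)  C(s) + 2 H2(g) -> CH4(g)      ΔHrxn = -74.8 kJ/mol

ΔHrxn = 498.6 kJ/mol

(i) as written: +90.3 kJ/mol
(ii) reversed: +333.5 kJ/mol
(iii) reversed: +74.8 kJ/mol
ΔHrxn = (1)·(+90.3) + (-1)·(-333.5) + (-1)·(-74.8) = 498.6 kJ/mol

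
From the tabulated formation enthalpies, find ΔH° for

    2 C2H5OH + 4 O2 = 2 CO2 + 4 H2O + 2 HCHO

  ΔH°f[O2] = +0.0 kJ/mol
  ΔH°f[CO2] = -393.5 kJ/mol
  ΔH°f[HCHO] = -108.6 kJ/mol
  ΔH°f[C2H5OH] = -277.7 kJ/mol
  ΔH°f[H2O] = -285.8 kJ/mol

ΔH° = -1592.0 kJ/mol

ΔH°rxn = Σ nΔHf°(products) − Σ nΔHf°(reactants).
Products: 2·(-393.5) + 4·(-285.8) + 2·(-108.6) = -2147.4
Reactants: 2·(-277.7) + 4·(+0.0) = -555.4
ΔH° = (-2147.4) − (-555.4) = -1592.0 kJ/mol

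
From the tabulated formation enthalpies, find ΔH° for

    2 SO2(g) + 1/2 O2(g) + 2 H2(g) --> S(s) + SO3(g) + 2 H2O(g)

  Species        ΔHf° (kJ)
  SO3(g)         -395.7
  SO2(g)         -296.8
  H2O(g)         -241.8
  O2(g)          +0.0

ΔH° = -285.7 kJ

Products: 1·(+0.0) + 1·(-395.7) + 2·(-241.8) = -879.3
Reactants: 2·(-296.8) + 1/2·(+0.0) + 2·(+0.0) = -593.6
ΔH° = (-879.3) − (-593.6) = -285.7 kJ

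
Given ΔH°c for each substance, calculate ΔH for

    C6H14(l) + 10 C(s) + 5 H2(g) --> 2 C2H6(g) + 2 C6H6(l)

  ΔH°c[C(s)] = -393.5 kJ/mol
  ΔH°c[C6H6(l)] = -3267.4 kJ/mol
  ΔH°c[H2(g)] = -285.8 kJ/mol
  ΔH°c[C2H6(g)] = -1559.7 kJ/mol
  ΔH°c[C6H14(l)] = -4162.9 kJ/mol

ΔH = 127.3 kJ/mol

Using ΔH = Σ nΔHc°(reactants) − Σ nΔHc°(products):
= [1·(-4162.9) + 10·(-393.5) + 5·(-285.8)] − [2·(-1559.7) + 2·(-3267.4)]
= 127.3 kJ/mol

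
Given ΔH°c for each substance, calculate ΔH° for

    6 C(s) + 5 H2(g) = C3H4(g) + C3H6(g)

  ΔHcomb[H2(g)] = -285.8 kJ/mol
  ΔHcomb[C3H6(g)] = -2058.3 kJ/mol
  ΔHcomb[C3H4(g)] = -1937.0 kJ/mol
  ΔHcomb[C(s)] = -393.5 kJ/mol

With combustion enthalpies, reactants minus products:
= [6·(-393.5) + 5·(-285.8)] − [1·(-1937.0) + 1·(-2058.3)]
= 205.3 kJ/mol

ΔH° = 205.3 kJ/mol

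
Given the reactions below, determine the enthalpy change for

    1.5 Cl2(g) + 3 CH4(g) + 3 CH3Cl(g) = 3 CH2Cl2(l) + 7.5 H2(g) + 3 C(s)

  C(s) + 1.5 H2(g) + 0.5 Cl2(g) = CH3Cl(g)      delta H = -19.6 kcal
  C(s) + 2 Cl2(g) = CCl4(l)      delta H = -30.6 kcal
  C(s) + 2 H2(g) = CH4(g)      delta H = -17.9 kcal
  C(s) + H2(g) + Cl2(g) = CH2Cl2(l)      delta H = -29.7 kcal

delta H = 23.4 kcal

equation 1 reversed and × 3 (reverse to put CH3Cl(g) on the reactant side; ×3 to match 3 CH3Cl(g) in the target): (-3)·(-19.6) = +58.8 kcal
equation 2: not needed (CCl4(l) appears nowhere else).
equation 3 reversed and × 3 (CH4(g) must end up as a reactant; ×3 to match 3 CH4(g) in the target): (-3)·(-17.9) = +53.7 kcal
equation 4 × 3 (×3 to match 3 CH2Cl2(l) in the target): (3)·(-29.7) = -89.1 kcal
Since enthalpy is a state function, delta H = (-3)·(-19.6) + (-3)·(-17.9) + (3)·(-29.7) = 23.4 kcal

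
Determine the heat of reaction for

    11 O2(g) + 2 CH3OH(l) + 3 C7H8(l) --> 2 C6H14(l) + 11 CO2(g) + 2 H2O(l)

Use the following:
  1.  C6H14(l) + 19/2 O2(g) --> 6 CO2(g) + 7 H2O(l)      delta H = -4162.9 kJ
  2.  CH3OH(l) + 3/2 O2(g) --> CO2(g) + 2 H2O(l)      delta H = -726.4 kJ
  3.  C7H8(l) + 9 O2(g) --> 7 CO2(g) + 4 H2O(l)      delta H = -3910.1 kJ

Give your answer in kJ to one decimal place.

delta H = -4857.3 kJ

eq. 1 reversed and × 2 (C6H14(l) must end up as a product; scale by 2 for the 2 C6H14(l)): (-2)·(-4162.9) = +8325.8 kJ
eq. 2 × 2 (×2 to match 2 CH3OH(l) in the target): (2)·(-726.4) = -1452.8 kJ
eq. 3 × 3 (×3 to match 3 C7H8(l) in the target): (3)·(-3910.1) = -11730.3 kJ
delta H = (+8325.8) + (-1452.8) + (-11730.3) = -4857.3 kJ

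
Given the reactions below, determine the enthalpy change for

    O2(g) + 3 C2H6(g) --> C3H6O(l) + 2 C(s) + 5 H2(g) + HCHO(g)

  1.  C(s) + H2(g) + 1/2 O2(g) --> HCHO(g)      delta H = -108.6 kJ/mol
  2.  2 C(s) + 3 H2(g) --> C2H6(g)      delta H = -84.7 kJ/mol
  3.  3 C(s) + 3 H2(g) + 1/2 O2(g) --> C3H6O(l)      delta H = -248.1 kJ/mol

delta H = -102.6 kJ/mol

eq. 1 as written: -108.6 kJ/mol
eq. 2 reversed and × 3: (-3)·(-84.7) = +254.1 kJ/mol
eq. 3 as written: -248.1 kJ/mol
delta H = (-108.6) + (+254.1) + (-248.1) = -102.6 kJ/mol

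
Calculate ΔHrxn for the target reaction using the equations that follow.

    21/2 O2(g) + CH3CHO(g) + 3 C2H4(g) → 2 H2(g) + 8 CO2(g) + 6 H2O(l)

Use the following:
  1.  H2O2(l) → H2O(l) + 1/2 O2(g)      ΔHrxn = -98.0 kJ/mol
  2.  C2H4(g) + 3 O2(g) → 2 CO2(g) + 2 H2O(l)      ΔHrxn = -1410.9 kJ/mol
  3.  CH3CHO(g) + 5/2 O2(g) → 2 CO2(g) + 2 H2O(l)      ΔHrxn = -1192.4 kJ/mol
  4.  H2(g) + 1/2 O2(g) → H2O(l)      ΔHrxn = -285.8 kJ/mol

ΔHrxn = -4853.5 kJ/mol

eq. 1: not needed.
eq. 2 × 3: (3)·(-1410.9) = -4232.7 kJ/mol
eq. 3 as written: -1192.4 kJ/mol
eq. 4 reversed and × 2: (-2)·(-285.8) = +571.6 kJ/mol
Summing the manipulated equations, ΔHrxn = (3)·(-1410.9) + (1)·(-1192.4) + (-2)·(-285.8) = -4853.5 kJ/mol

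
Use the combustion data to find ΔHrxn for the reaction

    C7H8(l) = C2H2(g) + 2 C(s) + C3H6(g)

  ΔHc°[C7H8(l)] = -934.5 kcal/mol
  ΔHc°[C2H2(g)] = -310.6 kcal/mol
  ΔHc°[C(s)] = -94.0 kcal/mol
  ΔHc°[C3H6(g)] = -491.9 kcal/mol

Using ΔH = Σ nΔHc°(reactants) − Σ nΔHc°(products):
= [1·(-934.5)] − [1·(-310.6) + 2·(-94.0) + 1·(-491.9)]
= 56.0 kcal/mol

ΔHrxn = 56.0 kcal/mol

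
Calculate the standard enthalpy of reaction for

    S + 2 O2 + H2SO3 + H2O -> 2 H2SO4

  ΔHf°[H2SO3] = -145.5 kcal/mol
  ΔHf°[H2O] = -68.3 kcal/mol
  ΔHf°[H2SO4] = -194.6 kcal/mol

Products: 2·(-194.6) = -389.2
Reactants: 1·(+0.0) + 2·(+0.0) + 1·(-145.5) + 1·(-68.3) = -213.8
ΔHrxn = (-389.2) − (-213.8) = -175.4 kcal/mol

ΔHrxn = -175.4 kcal/mol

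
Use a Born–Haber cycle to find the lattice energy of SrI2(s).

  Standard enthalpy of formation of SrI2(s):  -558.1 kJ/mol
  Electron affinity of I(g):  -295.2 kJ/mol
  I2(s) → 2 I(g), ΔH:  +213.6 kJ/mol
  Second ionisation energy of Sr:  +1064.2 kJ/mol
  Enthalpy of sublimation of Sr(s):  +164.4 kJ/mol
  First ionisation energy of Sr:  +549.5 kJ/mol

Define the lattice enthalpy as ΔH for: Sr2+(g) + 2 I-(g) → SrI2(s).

ΔHf° = 1·ΔHsub + 1·(ΣIE) + 1·D(I2) + 2·EA + U
-558.1 = 1·(+164.4) + 1·(+1613.7) + 1·(+213.6) + 2·(-295.2) + U
U = -558.1 − (+1401.3) = -1959.4 kJ/mol

U = -1959.4 kJ/mol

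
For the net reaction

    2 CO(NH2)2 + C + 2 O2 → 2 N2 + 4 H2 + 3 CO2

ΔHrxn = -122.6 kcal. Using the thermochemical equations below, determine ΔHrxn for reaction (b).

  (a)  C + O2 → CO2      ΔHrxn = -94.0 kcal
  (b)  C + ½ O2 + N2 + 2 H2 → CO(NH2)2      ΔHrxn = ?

(a) × 3: (3)·(-94.0) = -282.0 kcal
(b) reversed and × 2: contributes −2·x
-122.6 = (-282.0) − 2·x
x = (-122.6 − (-282.0)) / (-2) = -79.7 kcal

ΔHrxn = -79.7 kcal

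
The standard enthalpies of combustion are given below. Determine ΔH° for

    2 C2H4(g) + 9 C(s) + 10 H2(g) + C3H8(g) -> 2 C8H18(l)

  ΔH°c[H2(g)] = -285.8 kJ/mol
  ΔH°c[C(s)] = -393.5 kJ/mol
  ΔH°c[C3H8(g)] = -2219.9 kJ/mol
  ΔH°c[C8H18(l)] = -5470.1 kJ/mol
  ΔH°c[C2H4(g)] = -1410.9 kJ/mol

With combustion enthalpies, reactants minus products:
= [2·(-1410.9) + 9·(-393.5) + 10·(-285.8) + 1·(-2219.9)] − [2·(-5470.1)]
= -501.0 kJ/mol

ΔH° = -501.0 kJ/mol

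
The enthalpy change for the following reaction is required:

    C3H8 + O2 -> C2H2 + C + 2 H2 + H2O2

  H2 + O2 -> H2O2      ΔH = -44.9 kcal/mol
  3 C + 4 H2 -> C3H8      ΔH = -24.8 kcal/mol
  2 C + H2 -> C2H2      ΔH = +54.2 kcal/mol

equation 1 as written (H2O2 already on the product side): -44.9 kcal/mol
equation 2 reversed (reverse to put C3H8 on the reactant side): +24.8 kcal/mol
equation 3 as written (C2H2 already on the product side): +54.2 kcal/mol
Combining the equations, ΔH = (-44.9) + (+24.8) + (+54.2) = 34.1 kcal/mol

ΔH = 34.1 kcal/mol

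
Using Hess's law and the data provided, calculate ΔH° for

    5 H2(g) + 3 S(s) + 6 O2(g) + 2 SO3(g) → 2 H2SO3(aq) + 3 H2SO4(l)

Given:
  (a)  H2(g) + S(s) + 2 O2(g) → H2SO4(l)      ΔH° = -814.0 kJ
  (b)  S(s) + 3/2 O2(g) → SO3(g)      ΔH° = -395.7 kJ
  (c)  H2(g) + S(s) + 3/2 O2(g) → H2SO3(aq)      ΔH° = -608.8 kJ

(a) × 3: (3)·(-814.0) = -2442.0 kJ
(b) reversed and × 2: (-2)·(-395.7) = +791.4 kJ
(c) × 2: (2)·(-608.8) = -1217.6 kJ
By Hess's law, ΔH° = (-2442.0) + (+791.4) + (-1217.6) = -2868.2 kJ

ΔH° = -2868.2 kJ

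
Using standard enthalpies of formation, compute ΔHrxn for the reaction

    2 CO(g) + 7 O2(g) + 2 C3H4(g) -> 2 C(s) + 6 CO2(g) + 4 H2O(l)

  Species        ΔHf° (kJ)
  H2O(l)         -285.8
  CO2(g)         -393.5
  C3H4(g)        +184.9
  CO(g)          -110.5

ΔHrxn = -3653.0 kJ

ΔH°rxn = Σ nΔHf°(products) − Σ nΔHf°(reactants).
Products: 2·(+0.0) + 6·(-393.5) + 4·(-285.8) = -3504.2
Reactants: 2·(-110.5) + 7·(+0.0) + 2·(+184.9) = +148.8
ΔHrxn = (-3504.2) − (+148.8) = -3653.0 kJ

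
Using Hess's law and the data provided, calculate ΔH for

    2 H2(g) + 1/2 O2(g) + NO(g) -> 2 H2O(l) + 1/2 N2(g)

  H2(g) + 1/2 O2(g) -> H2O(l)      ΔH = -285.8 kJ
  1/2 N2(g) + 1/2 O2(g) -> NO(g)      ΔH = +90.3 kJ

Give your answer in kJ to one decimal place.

ΔH = -661.9 kJ

equation 1 × 2 (scale by 2 for the 2 H2O(l)): (2)·(-285.8) = -571.6 kJ
equation 2 reversed (NO(g) must end up as a reactant): -90.3 kJ
Combining the equations, ΔH = (-571.6) + (-90.3) = -661.9 kJ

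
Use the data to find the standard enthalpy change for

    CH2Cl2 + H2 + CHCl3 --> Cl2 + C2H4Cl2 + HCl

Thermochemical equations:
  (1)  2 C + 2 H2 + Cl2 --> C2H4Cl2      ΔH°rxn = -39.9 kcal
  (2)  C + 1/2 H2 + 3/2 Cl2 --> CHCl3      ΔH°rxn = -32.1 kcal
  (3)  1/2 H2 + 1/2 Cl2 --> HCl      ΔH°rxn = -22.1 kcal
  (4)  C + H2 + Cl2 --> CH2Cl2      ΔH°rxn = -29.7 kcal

ΔH°rxn = -0.2 kcal

(1) as written (C2H4Cl2 already on the product side): -39.9 kcal
(2) reversed (reverse to put CHCl3 on the reactant side): +32.1 kcal
(3) as written (HCl already on the product side): -22.1 kcal
(4) reversed (reverse to put CH2Cl2 on the reactant side): +29.7 kcal
ΔH°rxn = (1)·(-39.9) + (-1)·(-32.1) + (1)·(-22.1) + (-1)·(-29.7) = -0.2 kcal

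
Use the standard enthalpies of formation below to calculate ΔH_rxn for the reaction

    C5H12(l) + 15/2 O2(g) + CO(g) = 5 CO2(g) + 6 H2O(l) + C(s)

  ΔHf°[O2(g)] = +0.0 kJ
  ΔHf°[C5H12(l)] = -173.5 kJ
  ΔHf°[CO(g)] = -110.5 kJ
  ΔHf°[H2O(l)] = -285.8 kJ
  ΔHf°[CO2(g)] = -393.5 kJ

ΔH°rxn = Σ nΔHf°(products) − Σ nΔHf°(reactants).
Products: 5·(-393.5) + 6·(-285.8) + 1·(+0.0) = -3682.3
Reactants: 1·(-173.5) + 15/2·(+0.0) + 1·(-110.5) = -284.0
ΔH_rxn = (-3682.3) − (-284.0) = -3398.3 kJ

ΔH_rxn = -3398.3 kJ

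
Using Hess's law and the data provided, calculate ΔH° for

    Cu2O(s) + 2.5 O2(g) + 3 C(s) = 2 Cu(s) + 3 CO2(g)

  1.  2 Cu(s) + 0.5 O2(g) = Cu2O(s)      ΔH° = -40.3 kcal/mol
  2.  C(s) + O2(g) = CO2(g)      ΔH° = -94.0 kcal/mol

ΔH° = -241.7 kcal/mol

eq. 1 reversed: +40.3 kcal/mol
eq. 2 × 3: (3)·(-94.0) = -282.0 kcal/mol
ΔH° = (+40.3) + (-282.0) = -241.7 kcal/mol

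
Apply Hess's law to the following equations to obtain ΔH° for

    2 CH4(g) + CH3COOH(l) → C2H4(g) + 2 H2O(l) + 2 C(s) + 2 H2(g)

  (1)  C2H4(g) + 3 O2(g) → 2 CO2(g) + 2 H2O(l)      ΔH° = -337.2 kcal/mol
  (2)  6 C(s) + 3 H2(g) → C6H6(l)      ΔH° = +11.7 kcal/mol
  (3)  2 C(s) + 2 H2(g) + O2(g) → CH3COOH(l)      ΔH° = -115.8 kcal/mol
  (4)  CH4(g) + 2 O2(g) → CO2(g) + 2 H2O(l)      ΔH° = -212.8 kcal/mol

ΔH° = 27.4 kcal/mol

(1) reversed (reverse to put C2H4(g) on the product side): +337.2 kcal/mol
(2): not needed (C6H6(l) appears nowhere else).
(3) reversed (reverse to put CH3COOH(l) on the reactant side): +115.8 kcal/mol
(4) × 2 (scale by 2 for the 2 CH4(g)): (2)·(-212.8) = -425.6 kcal/mol
Summing the manipulated equations, ΔH° = (-1)·(-337.2) + (-1)·(-115.8) + (2)·(-212.8) = 27.4 kcal/mol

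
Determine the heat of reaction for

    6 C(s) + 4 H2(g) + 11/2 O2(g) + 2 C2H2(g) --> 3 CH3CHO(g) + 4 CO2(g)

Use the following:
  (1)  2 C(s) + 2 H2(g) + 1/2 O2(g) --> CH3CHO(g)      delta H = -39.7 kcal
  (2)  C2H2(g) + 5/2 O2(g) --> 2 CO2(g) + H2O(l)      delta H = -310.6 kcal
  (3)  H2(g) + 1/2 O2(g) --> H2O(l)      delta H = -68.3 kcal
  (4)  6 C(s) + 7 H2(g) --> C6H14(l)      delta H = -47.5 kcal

(1) × 3: (3)·(-39.7) = -119.1 kcal
(2) × 2: (2)·(-310.6) = -621.2 kcal
(3) reversed and × 2: (-2)·(-68.3) = +136.6 kcal
(4): not needed.
delta H = (3)·(-39.7) + (2)·(-310.6) + (-2)·(-68.3) = -603.7 kcal

delta H = -603.7 kcal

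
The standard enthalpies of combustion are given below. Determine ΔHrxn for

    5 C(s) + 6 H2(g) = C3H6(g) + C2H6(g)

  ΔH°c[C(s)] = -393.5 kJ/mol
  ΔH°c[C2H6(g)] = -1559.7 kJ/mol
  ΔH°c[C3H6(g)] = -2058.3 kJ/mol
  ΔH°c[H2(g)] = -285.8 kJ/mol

Using ΔH = Σ nΔHc°(reactants) − Σ nΔHc°(products):
= [5·(-393.5) + 6·(-285.8)] − [1·(-2058.3) + 1·(-1559.7)]
= -64.3 kJ/mol

ΔHrxn = -64.3 kJ/mol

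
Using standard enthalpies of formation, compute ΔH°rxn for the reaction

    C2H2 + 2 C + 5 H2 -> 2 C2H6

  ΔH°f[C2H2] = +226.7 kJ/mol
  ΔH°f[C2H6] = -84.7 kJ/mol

ΔH°rxn = Σ nΔHf°(products) − Σ nΔHf°(reactants).
Products: 2·(-84.7) = -169.4
Reactants: 1·(+226.7) + 2·(+0.0) + 5·(+0.0) = +226.7
ΔH°rxn = (-169.4) − (+226.7) = -396.1 kJ/mol

ΔH°rxn = -396.1 kJ/mol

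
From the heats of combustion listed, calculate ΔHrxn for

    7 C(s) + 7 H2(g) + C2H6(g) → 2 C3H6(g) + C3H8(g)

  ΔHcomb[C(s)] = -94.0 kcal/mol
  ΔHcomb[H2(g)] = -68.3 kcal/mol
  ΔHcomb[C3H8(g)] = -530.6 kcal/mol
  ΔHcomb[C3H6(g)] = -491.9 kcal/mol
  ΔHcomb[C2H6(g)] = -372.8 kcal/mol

Using ΔH = Σ nΔHc°(reactants) − Σ nΔHc°(products):
= [7·(-94.0) + 7·(-68.3) + 1·(-372.8)] − [2·(-491.9) + 1·(-530.6)]
= 5.5 kcal/mol

ΔHrxn = 5.5 kcal/mol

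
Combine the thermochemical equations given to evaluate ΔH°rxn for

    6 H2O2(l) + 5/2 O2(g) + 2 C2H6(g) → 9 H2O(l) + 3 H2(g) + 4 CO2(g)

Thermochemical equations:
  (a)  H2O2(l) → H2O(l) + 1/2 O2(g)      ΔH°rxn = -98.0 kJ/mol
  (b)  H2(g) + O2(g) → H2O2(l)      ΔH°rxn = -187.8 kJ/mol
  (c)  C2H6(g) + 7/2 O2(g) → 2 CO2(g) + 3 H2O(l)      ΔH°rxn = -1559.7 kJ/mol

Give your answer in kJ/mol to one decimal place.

(a) × 3: (3)·(-98.0) = -294.0 kJ/mol
(b) reversed and × 3 (H2(g) must end up as a product; scale by 3 for the 3 H2(g)): (-3)·(-187.8) = +563.4 kJ/mol
(c) × 2 (scale by 2 for the 2 C2H6(g)): (2)·(-1559.7) = -3119.4 kJ/mol
Summing the manipulated equations, ΔH°rxn = (-294.0) + (+563.4) + (-3119.4) = -2850.0 kJ/mol

ΔH°rxn = -2850.0 kJ/mol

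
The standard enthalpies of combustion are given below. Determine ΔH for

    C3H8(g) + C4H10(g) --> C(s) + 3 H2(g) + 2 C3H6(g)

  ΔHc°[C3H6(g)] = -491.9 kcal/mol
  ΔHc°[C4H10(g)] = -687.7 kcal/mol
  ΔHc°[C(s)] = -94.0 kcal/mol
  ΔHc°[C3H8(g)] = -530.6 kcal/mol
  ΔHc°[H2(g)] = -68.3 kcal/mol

ΔH = 64.4 kcal/mol

With combustion enthalpies, reactants minus products:
= [1·(-530.6) + 1·(-687.7)] − [1·(-94.0) + 3·(-68.3) + 2·(-491.9)]
= 64.4 kcal/mol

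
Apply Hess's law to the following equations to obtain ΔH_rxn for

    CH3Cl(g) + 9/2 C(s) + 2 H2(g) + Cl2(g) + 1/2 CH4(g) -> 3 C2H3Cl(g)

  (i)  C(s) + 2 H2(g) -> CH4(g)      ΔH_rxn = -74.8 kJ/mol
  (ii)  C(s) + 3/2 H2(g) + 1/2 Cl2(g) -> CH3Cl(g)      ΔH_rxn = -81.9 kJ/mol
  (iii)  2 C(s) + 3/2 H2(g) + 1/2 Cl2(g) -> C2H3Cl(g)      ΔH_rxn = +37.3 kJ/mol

(i) reversed and × 1/2: (-1/2)·(-74.8) = +37.4 kJ/mol
(ii) reversed: +81.9 kJ/mol
(iii) × 3: (3)·(+37.3) = +111.9 kJ/mol
Combining the equations, ΔH_rxn = (-1/2)·(-74.8) + (-1)·(-81.9) + (3)·(+37.3) = 231.2 kJ/mol

ΔH_rxn = 231.2 kJ/mol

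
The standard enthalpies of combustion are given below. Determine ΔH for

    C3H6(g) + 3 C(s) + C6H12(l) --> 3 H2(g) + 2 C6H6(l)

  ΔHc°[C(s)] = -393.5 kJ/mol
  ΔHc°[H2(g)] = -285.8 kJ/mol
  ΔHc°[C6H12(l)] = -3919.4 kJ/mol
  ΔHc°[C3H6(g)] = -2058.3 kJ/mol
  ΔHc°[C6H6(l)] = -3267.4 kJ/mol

ΔH = 234.0 kJ/mol

With combustion enthalpies, reactants minus products:
= [1·(-2058.3) + 3·(-393.5) + 1·(-3919.4)] − [3·(-285.8) + 2·(-3267.4)]
= 234.0 kJ/mol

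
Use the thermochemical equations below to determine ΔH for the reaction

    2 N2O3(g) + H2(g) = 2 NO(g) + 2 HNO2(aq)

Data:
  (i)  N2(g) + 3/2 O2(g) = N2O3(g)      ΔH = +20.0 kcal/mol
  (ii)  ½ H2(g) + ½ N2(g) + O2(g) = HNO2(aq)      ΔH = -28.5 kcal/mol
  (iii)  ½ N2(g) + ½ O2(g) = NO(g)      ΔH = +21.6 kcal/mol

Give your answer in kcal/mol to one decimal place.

(i) reversed and × 2 (reverse to put N2O3(g) on the reactant side; scale by 2 for the 2 N2O3(g)): (-2)·(+20.0) = -40.0 kcal/mol
(ii) × 2 (scale by 2 for the 2 HNO2(aq)): (2)·(-28.5) = -57.0 kcal/mol
(iii) × 2 (×2 to match 2 NO(g) in the target): (2)·(+21.6) = +43.2 kcal/mol
ΔH = (-40.0) + (-57.0) + (+43.2) = -53.8 kcal/mol

ΔH = -53.8 kcal/mol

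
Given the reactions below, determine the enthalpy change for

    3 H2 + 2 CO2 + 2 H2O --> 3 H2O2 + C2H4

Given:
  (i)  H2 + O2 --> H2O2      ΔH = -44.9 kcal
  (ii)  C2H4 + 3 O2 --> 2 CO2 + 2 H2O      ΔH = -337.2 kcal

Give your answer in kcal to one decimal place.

(i) × 3 (×3 to match 3 H2O2 in the target): (3)·(-44.9) = -134.7 kcal
(ii) reversed (C2H4 must end up as a product): +337.2 kcal
Combining the equations, ΔH = (-134.7) + (+337.2) = 202.5 kcal

ΔH = 202.5 kcal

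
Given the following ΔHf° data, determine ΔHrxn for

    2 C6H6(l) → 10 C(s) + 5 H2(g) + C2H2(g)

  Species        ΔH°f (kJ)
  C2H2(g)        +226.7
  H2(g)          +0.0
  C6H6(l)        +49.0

ΔHrxn = 128.7 kJ

Products: 10·(+0.0) + 5·(+0.0) + 1·(+226.7) = +226.7
Reactants: 2·(+49.0) = +98.0
ΔHrxn = (+226.7) − (+98.0) = 128.7 kJ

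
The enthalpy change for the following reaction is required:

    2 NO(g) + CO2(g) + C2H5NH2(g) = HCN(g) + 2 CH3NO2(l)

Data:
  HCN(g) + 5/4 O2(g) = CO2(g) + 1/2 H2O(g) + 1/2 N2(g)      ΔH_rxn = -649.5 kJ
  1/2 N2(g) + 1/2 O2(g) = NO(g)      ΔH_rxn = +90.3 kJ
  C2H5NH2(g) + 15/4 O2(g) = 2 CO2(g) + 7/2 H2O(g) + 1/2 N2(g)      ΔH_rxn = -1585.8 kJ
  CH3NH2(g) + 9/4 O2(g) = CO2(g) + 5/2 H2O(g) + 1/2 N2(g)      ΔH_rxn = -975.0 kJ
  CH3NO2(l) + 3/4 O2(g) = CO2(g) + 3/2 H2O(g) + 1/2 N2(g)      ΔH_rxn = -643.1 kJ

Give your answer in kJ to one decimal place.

equation 1 reversed: +649.5 kJ
equation 2 reversed and × 2: (-2)·(+90.3) = -180.6 kJ
equation 3 as written: -1585.8 kJ
equation 4: not needed.
equation 5 reversed and × 2: (-2)·(-643.1) = +1286.2 kJ
ΔH_rxn = (+649.5) + (-180.6) + (-1585.8) + (+1286.2) = 169.3 kJ

ΔH_rxn = 169.3 kJ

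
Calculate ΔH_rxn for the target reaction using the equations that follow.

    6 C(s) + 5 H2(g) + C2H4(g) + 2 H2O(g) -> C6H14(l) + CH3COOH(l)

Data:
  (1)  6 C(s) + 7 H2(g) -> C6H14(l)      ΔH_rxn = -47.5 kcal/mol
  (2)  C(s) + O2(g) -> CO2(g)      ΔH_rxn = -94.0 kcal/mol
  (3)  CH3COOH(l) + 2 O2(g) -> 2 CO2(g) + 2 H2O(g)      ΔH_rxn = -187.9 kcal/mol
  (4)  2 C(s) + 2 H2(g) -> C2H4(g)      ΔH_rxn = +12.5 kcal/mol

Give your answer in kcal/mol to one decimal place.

ΔH_rxn = -60.1 kcal/mol

(1) as written: -47.5 kcal/mol
(2) × 2: (2)·(-94.0) = -188.0 kcal/mol
(3) reversed: +187.9 kcal/mol
(4) reversed: -12.5 kcal/mol
Summing the manipulated equations, ΔH_rxn = (-47.5) + (-188.0) + (+187.9) + (-12.5) = -60.1 kcal/mol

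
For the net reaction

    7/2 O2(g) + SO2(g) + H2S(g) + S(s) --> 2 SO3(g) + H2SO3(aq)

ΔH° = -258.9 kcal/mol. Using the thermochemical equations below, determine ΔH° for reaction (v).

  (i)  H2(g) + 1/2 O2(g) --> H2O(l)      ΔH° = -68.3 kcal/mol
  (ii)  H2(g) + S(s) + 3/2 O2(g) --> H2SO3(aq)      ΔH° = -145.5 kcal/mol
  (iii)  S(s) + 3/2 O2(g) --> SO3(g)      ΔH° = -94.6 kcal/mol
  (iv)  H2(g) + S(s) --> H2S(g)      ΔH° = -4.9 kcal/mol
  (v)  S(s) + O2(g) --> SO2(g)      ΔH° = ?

(i): not needed.
(ii) as written: -145.5 kcal/mol
(iii) × 2: (2)·(-94.6) = -189.2 kcal/mol
(iv) reversed: +4.9 kcal/mol
(v) reversed: contributes −x
-258.9 = (-145.5) + (-189.2) + (+4.9) − x
x = (-258.9 − (-329.8)) / (-1) = -70.9 kcal/mol

ΔH° = -70.9 kcal/mol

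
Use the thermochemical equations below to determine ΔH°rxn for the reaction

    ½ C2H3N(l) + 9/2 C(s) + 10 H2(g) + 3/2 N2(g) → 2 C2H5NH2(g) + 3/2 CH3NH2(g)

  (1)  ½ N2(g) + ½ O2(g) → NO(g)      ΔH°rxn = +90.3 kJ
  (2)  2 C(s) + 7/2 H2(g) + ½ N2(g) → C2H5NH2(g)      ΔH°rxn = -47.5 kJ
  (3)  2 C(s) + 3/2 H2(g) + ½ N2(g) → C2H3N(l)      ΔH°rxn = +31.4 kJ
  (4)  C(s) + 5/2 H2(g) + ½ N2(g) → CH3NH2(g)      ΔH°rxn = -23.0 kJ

ΔH°rxn = -145.2 kJ

(1): not needed.
(2) × 2: (2)·(-47.5) = -95.0 kJ
(3) reversed and × 1/2: (-1/2)·(+31.4) = -15.7 kJ
(4) × 3/2: (3/2)·(-23.0) = -34.5 kJ
Since enthalpy is a state function, ΔH°rxn = (-95.0) + (-15.7) + (-34.5) = -145.2 kJ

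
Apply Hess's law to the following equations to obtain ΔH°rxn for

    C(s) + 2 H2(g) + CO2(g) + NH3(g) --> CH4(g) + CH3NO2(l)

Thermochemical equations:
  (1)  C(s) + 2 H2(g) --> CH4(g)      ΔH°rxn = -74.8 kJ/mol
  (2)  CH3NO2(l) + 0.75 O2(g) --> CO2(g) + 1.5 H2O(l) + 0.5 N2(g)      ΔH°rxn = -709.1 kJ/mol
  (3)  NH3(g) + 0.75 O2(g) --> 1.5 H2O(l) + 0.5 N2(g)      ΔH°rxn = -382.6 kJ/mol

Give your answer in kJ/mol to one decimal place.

ΔH°rxn = 251.7 kJ/mol

(1) as written (CH4(g) already on the product side): -74.8 kJ/mol
(2) reversed (reverse to put CH3NO2(l) on the product side): +709.1 kJ/mol
(3) as written (NH3(g) already on the reactant side): -382.6 kJ/mol
ΔH°rxn = (1)·(-74.8) + (-1)·(-709.1) + (1)·(-382.6) = 251.7 kJ/mol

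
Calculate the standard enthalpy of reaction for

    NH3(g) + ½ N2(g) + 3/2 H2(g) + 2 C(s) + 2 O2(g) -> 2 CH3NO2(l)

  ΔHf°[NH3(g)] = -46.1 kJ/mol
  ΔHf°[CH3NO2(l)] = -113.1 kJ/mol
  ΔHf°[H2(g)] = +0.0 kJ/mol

ΔHrxn = -180.1 kJ/mol

Products: 2·(-113.1) = -226.2
Reactants: 1·(-46.1) + 1/2·(+0.0) + 3/2·(+0.0) + 2·(+0.0) + 2·(+0.0) = -46.1
ΔHrxn = (-226.2) − (-46.1) = -180.1 kJ/mol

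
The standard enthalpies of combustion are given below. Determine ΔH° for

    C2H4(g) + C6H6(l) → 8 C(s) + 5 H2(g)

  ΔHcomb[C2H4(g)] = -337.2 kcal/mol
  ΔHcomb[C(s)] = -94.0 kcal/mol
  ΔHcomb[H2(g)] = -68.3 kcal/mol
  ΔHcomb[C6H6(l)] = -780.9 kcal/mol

ΔH° = -24.6 kcal/mol

With combustion enthalpies, reactants minus products:
= [1·(-337.2) + 1·(-780.9)] − [8·(-94.0) + 5·(-68.3)]
= -24.6 kcal/mol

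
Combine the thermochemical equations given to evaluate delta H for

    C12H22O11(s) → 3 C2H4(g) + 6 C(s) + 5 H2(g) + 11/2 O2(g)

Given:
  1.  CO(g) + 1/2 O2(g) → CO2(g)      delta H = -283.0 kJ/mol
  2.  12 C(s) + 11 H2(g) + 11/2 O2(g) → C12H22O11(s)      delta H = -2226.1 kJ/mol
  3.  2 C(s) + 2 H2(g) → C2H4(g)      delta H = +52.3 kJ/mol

delta H = 2383.0 kJ/mol

eq. 1: not needed (CO(g) appears nowhere else).
eq. 2 reversed (reverse to put C12H22O11(s) on the reactant side): +2226.1 kJ/mol
eq. 3 × 3 (scale by 3 for the 3 C2H4(g)): (3)·(+52.3) = +156.9 kJ/mol
Combining the equations, delta H = (-1)·(-2226.1) + (3)·(+52.3) = 2383.0 kJ/mol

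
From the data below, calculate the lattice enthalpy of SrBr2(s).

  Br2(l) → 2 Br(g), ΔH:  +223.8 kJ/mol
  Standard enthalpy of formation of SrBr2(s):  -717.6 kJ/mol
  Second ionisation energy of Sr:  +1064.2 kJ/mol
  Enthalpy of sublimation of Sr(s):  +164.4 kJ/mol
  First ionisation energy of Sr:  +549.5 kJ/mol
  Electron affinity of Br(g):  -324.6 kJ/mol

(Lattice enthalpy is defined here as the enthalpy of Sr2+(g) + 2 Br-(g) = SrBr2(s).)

U = -2070.3 kJ/mol

ΔHf° = 1·ΔHsub + 1·(ΣIE) + 1·D(Br2) + 2·EA + U
-717.6 = 1·(+164.4) + 1·(+1613.7) + 1·(+223.8) + 2·(-324.6) + U
U = -717.6 − (+1352.7) = -2070.3 kJ/mol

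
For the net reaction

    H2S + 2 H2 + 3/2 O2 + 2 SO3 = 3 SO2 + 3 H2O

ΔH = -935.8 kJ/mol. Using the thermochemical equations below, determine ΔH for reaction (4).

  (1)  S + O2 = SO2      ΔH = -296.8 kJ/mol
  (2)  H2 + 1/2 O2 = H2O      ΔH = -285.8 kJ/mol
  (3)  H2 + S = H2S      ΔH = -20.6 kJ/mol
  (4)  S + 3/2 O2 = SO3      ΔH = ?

ΔH = -395.7 kJ/mol

(1) × 3: (3)·(-296.8) = -890.4 kJ/mol
(2) × 3: (3)·(-285.8) = -857.4 kJ/mol
(3) reversed: +20.6 kJ/mol
(4) reversed and × 2: contributes −2·x
-935.8 = (-890.4) + (-857.4) + (+20.6) − 2·x
x = (-935.8 − (-1727.2)) / (-2) = -395.7 kJ/mol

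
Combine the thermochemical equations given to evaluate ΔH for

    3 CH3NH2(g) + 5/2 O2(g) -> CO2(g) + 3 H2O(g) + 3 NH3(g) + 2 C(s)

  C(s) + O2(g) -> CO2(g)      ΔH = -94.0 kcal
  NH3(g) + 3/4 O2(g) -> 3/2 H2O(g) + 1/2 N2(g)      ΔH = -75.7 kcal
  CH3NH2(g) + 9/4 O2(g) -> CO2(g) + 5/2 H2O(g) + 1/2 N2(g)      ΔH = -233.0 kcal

ΔH = -283.9 kcal

equation 1 reversed and × 2: (-2)·(-94.0) = +188.0 kcal
equation 2 reversed and × 3: (-3)·(-75.7) = +227.1 kcal
equation 3 × 3: (3)·(-233.0) = -699.0 kcal
Since enthalpy is a state function, ΔH = (-2)·(-94.0) + (-3)·(-75.7) + (3)·(-233.0) = -283.9 kcal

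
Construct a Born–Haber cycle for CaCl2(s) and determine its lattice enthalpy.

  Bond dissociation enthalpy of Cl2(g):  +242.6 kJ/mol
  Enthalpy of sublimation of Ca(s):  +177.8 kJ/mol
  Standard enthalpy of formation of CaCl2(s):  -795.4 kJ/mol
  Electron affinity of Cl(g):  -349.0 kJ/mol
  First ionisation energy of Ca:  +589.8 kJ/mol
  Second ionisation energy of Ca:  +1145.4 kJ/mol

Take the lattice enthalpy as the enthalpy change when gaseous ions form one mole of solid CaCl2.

ΔHf° = 1·ΔHsub + 1·(ΣIE) + 1·D(Cl2) + 2·EA + U
-795.4 = 1·(+177.8) + 1·(+1735.2) + 1·(+242.6) + 2·(-349.0) + U
U = -795.4 − (+1457.6) = -2253.0 kJ/mol

U = -2253.0 kJ/mol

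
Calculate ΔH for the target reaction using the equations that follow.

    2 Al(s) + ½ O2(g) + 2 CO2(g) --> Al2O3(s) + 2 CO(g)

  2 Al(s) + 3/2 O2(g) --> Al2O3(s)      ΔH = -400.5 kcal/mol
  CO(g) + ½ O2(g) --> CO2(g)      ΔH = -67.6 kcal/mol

ΔH = -265.3 kcal/mol

equation 1 as written: -400.5 kcal/mol
equation 2 reversed and × 2: (-2)·(-67.6) = +135.2 kcal/mol
ΔH = (1)·(-400.5) + (-2)·(-67.6) = -265.3 kcal/mol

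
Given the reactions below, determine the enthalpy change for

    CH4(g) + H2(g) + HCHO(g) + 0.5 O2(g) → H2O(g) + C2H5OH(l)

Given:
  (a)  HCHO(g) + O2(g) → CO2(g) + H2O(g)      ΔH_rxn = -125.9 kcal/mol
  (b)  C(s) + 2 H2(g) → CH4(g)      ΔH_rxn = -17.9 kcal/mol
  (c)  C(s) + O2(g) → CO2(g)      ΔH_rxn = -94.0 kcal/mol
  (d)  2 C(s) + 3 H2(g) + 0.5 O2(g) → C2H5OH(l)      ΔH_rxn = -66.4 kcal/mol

ΔH_rxn = -80.4 kcal/mol

(a) as written: -125.9 kcal/mol
(b) reversed: +17.9 kcal/mol
(c) reversed: +94.0 kcal/mol
(d) as written: -66.4 kcal/mol
By Hess's law, ΔH_rxn = (1)·(-125.9) + (-1)·(-17.9) + (-1)·(-94.0) + (1)·(-66.4) = -80.4 kcal/mol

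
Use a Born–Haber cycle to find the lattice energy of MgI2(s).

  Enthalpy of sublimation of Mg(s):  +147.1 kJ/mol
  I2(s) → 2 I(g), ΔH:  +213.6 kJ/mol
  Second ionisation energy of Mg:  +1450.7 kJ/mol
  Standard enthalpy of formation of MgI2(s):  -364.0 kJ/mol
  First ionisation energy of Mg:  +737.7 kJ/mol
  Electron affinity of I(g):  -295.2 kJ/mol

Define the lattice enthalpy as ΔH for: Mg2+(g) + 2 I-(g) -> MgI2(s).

U = -2322.7 kJ/mol

ΔHf° = 1·ΔHsub + 1·(ΣIE) + 1·D(I2) + 2·EA + U
-364.0 = 1·(+147.1) + 1·(+2188.4) + 1·(+213.6) + 2·(-295.2) + U
U = -364.0 − (+1958.7) = -2322.7 kJ/mol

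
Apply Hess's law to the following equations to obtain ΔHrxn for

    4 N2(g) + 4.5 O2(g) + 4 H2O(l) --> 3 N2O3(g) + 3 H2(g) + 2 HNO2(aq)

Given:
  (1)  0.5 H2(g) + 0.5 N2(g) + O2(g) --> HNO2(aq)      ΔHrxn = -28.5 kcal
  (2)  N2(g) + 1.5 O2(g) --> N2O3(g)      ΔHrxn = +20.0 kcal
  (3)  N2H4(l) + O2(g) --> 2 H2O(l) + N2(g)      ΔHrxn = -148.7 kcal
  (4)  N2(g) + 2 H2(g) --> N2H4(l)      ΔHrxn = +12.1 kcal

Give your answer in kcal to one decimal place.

(1) × 2: (2)·(-28.5) = -57.0 kcal
(2) × 3: (3)·(+20.0) = +60.0 kcal
(3) reversed and × 2: (-2)·(-148.7) = +297.4 kcal
(4) reversed and × 2: (-2)·(+12.1) = -24.2 kcal
Combining the equations, ΔHrxn = (2)·(-28.5) + (3)·(+20.0) + (-2)·(-148.7) + (-2)·(+12.1) = 276.2 kcal

ΔHrxn = 276.2 kcal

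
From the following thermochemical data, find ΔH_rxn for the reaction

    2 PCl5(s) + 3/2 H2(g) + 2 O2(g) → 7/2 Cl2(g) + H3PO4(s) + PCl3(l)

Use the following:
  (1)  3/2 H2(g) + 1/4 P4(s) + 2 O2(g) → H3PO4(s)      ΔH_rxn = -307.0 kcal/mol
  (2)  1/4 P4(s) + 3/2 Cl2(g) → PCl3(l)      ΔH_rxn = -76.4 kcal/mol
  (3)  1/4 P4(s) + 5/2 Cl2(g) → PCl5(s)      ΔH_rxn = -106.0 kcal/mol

(1) as written (H3PO4(s) already on the product side): -307.0 kcal/mol
(2) as written (PCl3(l) already on the product side): -76.4 kcal/mol
(3) reversed and × 2 (reverse to put PCl5(s) on the reactant side; scale by 2 for the 2 PCl5(s)): (-2)·(-106.0) = +212.0 kcal/mol
Since enthalpy is a state function, ΔH_rxn = (1)·(-307.0) + (1)·(-76.4) + (-2)·(-106.0) = -171.4 kcal/mol

ΔH_rxn = -171.4 kcal/mol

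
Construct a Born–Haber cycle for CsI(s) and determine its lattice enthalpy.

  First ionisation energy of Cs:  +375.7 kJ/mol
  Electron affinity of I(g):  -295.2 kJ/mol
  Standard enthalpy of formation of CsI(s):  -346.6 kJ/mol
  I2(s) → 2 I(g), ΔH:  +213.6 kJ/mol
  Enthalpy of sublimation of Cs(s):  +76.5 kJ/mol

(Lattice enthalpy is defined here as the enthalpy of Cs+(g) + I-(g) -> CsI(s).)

ΔHf° = 1·ΔHsub + 1·(ΣIE) + 1/2·D(I2) + 1·EA + U
-346.6 = 1·(+76.5) + 1·(+375.7) + 1/2·(+213.6) + 1·(-295.2) + U
U = -346.6 − (+263.8) = -610.4 kJ/mol

U = -610.4 kJ/mol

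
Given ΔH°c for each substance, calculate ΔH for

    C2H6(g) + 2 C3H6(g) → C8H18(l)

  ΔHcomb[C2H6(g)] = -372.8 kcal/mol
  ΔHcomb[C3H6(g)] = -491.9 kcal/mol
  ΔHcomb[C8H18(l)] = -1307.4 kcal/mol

With combustion enthalpies, reactants minus products:
= [1·(-372.8) + 2·(-491.9)] − [1·(-1307.4)]
= -49.2 kcal/mol

ΔH = -49.2 kcal/mol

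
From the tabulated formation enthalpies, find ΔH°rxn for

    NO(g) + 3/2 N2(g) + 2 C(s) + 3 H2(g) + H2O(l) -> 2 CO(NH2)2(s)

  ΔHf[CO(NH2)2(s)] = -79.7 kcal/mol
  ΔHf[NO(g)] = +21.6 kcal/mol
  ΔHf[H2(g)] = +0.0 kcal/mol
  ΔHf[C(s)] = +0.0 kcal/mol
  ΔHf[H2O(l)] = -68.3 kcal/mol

ΔH°rxn = Σ nΔHf°(products) − Σ nΔHf°(reactants).
Products: 2·(-79.7) = -159.4
Reactants: 1·(+21.6) + 3/2·(+0.0) + 2·(+0.0) + 3·(+0.0) + 1·(-68.3) = -46.7
ΔH°rxn = (-159.4) − (-46.7) = -112.7 kcal/mol

ΔH°rxn = -112.7 kcal/mol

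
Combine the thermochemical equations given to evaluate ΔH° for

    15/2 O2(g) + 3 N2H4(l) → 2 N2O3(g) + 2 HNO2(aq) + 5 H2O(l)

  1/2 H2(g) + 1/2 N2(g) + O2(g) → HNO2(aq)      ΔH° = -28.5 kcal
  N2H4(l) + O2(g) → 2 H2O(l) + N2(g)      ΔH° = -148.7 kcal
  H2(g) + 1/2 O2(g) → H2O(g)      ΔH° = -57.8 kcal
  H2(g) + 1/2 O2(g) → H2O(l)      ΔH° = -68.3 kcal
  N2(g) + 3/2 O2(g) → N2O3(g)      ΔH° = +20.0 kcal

ΔH° = -394.8 kcal

equation 1 × 2 (×2 to match 2 HNO2(aq) in the target): (2)·(-28.5) = -57.0 kcal
equation 2 × 3 (scale by 3 for the 3 N2H4(l)): (3)·(-148.7) = -446.1 kcal
equation 3: not needed (H2O(g) appears nowhere else).
equation 4 reversed: +68.3 kcal
equation 5 × 2 (scale by 2 for the 2 N2O3(g)): (2)·(+20.0) = +40.0 kcal
By Hess's law, ΔH° = (2)·(-28.5) + (3)·(-148.7) + (-1)·(-68.3) + (2)·(+20.0) = -394.8 kcal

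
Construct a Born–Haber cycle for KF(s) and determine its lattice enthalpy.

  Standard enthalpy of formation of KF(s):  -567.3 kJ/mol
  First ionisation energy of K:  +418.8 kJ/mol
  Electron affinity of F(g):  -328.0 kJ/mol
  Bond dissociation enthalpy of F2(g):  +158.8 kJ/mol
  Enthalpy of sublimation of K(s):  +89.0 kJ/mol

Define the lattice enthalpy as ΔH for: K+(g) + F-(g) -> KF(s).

ΔHf° = 1·ΔHsub + 1·(ΣIE) + 1/2·D(F2) + 1·EA + U
-567.3 = 1·(+89.0) + 1·(+418.8) + 1/2·(+158.8) + 1·(-328.0) + U
U = -567.3 − (+259.2) = -826.5 kJ/mol

U = -826.5 kJ/mol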